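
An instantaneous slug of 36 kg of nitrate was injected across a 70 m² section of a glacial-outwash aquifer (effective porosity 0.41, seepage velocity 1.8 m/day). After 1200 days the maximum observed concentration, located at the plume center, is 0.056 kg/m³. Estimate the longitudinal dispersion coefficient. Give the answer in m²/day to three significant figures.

0.0333 m²/day

At the plume center C_max = M/(n_e·A·√(4πDt)), so D = M²/(4πt·(n_e·A·C_max)²).
n_e·A·C_max = 0.41 × 70 × 0.056 = 1.607 kg/m.
D = 36²/(4π × 1200 × 1.607²) = 0.0333 m²/day.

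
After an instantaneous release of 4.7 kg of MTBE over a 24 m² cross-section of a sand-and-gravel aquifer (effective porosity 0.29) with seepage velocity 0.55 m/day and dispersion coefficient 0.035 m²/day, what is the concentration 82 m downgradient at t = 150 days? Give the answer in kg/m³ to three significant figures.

For an instantaneous plane source, C(x,t) = M/(n_e·A·√(4πDt)) · exp(−(x−vt)²/(4Dt)), with n_e·A the pore (flow) area.
Plume center vt = 0.55 × 150 = 82.5 m, so the well at 82 m is 0.5 m upgradient of the peak.
√(4πDt) = 8.122 m, giving peak height M/(n_e·A·√(4πDt)) = 4.7/(0.29 × 24 × 8.122) = 0.08314 kg/m³.
(x−vt)²/(4Dt) = (-0.5)²/(4 × 0.035 × 150) = 0.01190; exp(−0.01190) = 0.9882.
C = 0.08314 × 0.9882 = 0.0822 kg/m³.

0.0822 kg/m³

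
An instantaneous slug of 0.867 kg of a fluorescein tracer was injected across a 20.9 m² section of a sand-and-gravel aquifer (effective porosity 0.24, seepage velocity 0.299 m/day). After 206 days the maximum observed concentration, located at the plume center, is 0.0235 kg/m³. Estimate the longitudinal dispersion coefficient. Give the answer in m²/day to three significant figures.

At the plume center C_max = M/(n_e·A·√(4πDt)), so D = M²/(4πt·(n_e·A·C_max)²).
n_e·A·C_max = 0.24 × 20.9 × 0.0235 = 0.1179 kg/m.
D = 0.867²/(4π × 206 × 0.1179²) = 0.0209 m²/day.

0.0209 m²/day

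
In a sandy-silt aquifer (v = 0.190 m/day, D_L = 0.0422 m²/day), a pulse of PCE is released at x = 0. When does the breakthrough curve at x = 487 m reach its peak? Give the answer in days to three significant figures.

For the 1D instantaneous-source solution, setting ∂C/∂t = 0 at fixed x gives v²t² + 2Dt − x² = 0, so t = (√(D² + v²x²) − D)/v².
√(D² + v²x²) = √(0.0422² + 0.190² × 487²) = 92.53; v² = 0.0361.
t = (92.53 − 0.0422)/0.0361 = 2560 days (vs. the pure-advection estimate x/v = 2560 d).

2560 days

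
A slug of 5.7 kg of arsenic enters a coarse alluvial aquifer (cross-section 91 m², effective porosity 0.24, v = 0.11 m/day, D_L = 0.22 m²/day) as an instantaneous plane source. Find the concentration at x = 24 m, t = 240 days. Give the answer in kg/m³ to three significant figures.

For an instantaneous plane source, C(x,t) = M/(n_e·A·√(4πDt)) · exp(−(x−vt)²/(4Dt)), with n_e·A the pore (flow) area.
Plume center vt = 0.11 × 240 = 26.4 m, so the well at 24 m is 2.4 m upgradient of the peak.
√(4πDt) = 25.76 m, giving peak height M/(n_e·A·√(4πDt)) = 5.7/(0.24 × 91 × 25.76) = 0.01013 kg/m³.
(x−vt)²/(4Dt) = (-2.4)²/(4 × 0.22 × 240) = 0.02727; exp(−0.02727) = 0.9731.
C = 0.01013 × 0.9731 = 0.00986 kg/m³.

0.00986 kg/m³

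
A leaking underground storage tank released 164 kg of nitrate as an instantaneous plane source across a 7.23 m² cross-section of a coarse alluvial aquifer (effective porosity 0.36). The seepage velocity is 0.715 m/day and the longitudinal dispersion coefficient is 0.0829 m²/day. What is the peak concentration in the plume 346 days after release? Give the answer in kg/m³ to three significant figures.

3.32 kg/m³

The peak of an instantaneous 1D plume sits at x = vt; there the Gaussian factor is 1 and C_max = M/(n_e·A·√(4πDt)), where n_e·A is the pore area the mass is dissolved in.
√(4πDt) = √(4π × 0.0829 × 346) = 18.99 m, so C_max = 164/(0.36 × 7.23 × 18.99) = 3.32 kg/m³.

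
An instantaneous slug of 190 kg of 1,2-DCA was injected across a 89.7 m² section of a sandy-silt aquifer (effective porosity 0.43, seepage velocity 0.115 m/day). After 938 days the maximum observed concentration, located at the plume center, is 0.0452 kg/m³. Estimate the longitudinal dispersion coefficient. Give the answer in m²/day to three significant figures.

1.01 m²/day

At the plume center C_max = M/(n_e·A·√(4πDt)), so D = M²/(4πt·(n_e·A·C_max)²).
n_e·A·C_max = 0.43 × 89.7 × 0.0452 = 1.743 kg/m.
D = 190²/(4π × 938 × 1.743²) = 1.01 m²/day.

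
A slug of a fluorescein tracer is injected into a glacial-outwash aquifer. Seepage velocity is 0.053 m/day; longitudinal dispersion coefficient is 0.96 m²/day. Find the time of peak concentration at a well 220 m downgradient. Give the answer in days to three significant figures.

3820 days

For the 1D instantaneous-source solution, setting ∂C/∂t = 0 at fixed x gives v²t² + 2Dt − x² = 0, so t = (√(D² + v²x²) − D)/v².
√(D² + v²x²) = √(0.96² + 0.053² × 220²) = 11.70; v² = 0.002809.
t = (11.70 − 0.96)/0.002809 = 3820 days (vs. the pure-advection estimate x/v = 4150 d).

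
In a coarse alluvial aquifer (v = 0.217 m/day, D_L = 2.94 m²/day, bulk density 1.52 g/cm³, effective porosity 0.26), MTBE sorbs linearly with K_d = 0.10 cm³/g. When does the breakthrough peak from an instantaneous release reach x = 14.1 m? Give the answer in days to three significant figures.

43.9 days

Retardation factor R = 1 + ρ_b·K_d/n = 1 + 1.52 × 0.10/0.26 = 1.585.
Sorption retards both mechanisms: v_R = v/R = 0.1369 m/day, D_R = D/R = 1.855 m²/day.
Peak time from v_R²t² + 2D_R t − x² = 0: t = (√(D_R² + v_R²x²) − D_R)/v_R².
√(D_R² + v_R²x²) = √(1.855² + 0.1369² × 14.1²) = 2.677; v_R² = 0.01874.
t = (2.677 − 1.855)/0.01874 = 43.9 days.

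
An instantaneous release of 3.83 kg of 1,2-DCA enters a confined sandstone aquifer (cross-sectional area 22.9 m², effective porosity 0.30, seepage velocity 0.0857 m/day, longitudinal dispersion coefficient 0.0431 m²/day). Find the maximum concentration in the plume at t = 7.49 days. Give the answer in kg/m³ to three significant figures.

The peak of an instantaneous 1D plume sits at x = vt; there the Gaussian factor is 1 and C_max = M/(n_e·A·√(4πDt)), where n_e·A is the pore area the mass is dissolved in.
√(4πDt) = √(4π × 0.0431 × 7.49) = 2.014 m, so C_max = 3.83/(0.30 × 22.9 × 2.014) = 0.277 kg/m³.

0.277 kg/m³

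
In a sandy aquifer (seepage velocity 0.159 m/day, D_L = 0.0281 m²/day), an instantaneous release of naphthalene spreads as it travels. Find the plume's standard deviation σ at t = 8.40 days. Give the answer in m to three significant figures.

Dispersive spreading gives a Gaussian with σ² = 2Dt; advection only shifts the center.
σ = √(2 × 0.0281 × 8.40) = 0.687 m.

0.687 m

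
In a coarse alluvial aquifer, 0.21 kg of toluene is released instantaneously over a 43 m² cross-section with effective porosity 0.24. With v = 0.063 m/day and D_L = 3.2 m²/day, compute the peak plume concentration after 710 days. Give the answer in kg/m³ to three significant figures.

The peak of an instantaneous 1D plume sits at x = vt; there the Gaussian factor is 1 and C_max = M/(n_e·A·√(4πDt)), where n_e·A is the pore area the mass is dissolved in.
√(4πDt) = √(4π × 3.2 × 710) = 169.0 m, so C_max = 0.21/(0.24 × 43 × 169.0) = 0.000120 kg/m³.

0.000120 kg/m³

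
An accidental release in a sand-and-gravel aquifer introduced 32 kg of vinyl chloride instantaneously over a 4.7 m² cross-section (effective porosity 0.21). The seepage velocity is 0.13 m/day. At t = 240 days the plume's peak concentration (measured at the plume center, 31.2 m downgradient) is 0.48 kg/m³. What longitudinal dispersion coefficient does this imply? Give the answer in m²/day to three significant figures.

1.51 m²/day

At the plume center C_max = M/(n_e·A·√(4πDt)), so D = M²/(4πt·(n_e·A·C_max)²).
n_e·A·C_max = 0.21 × 4.7 × 0.48 = 0.4738 kg/m.
D = 32²/(4π × 240 × 0.4738²) = 1.51 m²/day.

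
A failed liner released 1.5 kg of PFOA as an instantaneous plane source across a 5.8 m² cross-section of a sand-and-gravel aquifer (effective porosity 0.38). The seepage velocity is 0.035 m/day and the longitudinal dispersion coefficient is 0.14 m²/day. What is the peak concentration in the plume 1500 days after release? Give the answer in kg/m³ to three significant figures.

The peak of an instantaneous 1D plume sits at x = vt; there the Gaussian factor is 1 and C_max = M/(n_e·A·√(4πDt)), where n_e·A is the pore area the mass is dissolved in.
√(4πDt) = √(4π × 0.14 × 1500) = 51.37 m, so C_max = 1.5/(0.38 × 5.8 × 51.37) = 0.0132 kg/m³.

0.0132 kg/m³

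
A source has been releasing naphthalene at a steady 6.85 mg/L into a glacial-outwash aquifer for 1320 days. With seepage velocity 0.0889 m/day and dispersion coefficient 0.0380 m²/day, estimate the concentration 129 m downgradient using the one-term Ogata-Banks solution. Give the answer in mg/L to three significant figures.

For a continuous step input, C/C₀ ≈ ½·erfc((x−vt)/(2√(Dt))).
vt = 0.0889 × 1320 = 117.348 m and 2√(Dt) = 2√(0.0380 × 1320) = 14.16 m.
Argument (x−vt)/(2√(Dt)) = (129 − 117.348)/14.16 = 0.8229; ½·erfc(0.8229) = 0.1223.
C = 6.85 × 0.1223 = 0.838 mg/L.

0.838 mg/L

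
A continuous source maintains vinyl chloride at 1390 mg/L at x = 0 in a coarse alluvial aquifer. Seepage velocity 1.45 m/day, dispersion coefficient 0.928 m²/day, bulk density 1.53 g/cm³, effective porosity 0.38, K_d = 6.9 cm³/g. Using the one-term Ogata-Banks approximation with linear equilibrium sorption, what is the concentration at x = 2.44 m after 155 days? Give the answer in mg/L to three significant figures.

Retardation factor R = 1 + ρ_b·K_d/n = 1 + 1.53 × 6.9/0.38 = 28.78.
Sorption retards both mechanisms: v_R = v/R = 0.05038 m/day, D_R = D/R = 0.03224 m²/day.
v_R·t = 0.05038 × 155 = 7.8089 m; 2√(D_R t) = 4.471 m; argument = (2.44 − 7.8089)/4.471 = -1.201.
C = C₀ × ½·erfc(-1.201) = 1390 × 0.9553 = 1330 mg/L.

1330 mg/L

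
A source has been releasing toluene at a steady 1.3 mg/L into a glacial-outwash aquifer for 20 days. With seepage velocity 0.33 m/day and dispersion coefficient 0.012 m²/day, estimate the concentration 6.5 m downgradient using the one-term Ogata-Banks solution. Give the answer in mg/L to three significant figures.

For a continuous step input, C/C₀ ≈ ½·erfc((x−vt)/(2√(Dt))).
vt = 0.33 × 20 = 6.6 m and 2√(Dt) = 2√(0.012 × 20) = 0.9798 m.
Argument (x−vt)/(2√(Dt)) = (6.5 − 6.6)/0.9798 = -0.1021; ½·erfc(-0.1021) = 0.5574.
C = 1.3 × 0.5574 = 0.725 mg/L.

0.725 mg/L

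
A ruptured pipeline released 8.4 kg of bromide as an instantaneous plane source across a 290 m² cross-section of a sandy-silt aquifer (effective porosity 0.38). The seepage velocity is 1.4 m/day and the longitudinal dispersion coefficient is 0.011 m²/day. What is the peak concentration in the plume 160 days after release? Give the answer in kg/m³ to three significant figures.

0.0162 kg/m³

The peak of an instantaneous 1D plume sits at x = vt; there the Gaussian factor is 1 and C_max = M/(n_e·A·√(4πDt)), where n_e·A is the pore area the mass is dissolved in.
√(4πDt) = √(4π × 0.011 × 160) = 4.703 m, so C_max = 8.4/(0.38 × 290 × 4.703) = 0.0162 kg/m³.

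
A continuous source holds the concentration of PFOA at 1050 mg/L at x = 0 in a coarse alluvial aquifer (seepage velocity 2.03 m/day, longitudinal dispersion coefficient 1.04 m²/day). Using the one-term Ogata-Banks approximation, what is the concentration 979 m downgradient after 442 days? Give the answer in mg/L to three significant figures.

For a continuous step input, C/C₀ ≈ ½·erfc((x−vt)/(2√(Dt))).
vt = 2.03 × 442 = 897.26 m and 2√(Dt) = 2√(1.04 × 442) = 42.88 m.
Argument (x−vt)/(2√(Dt)) = (979 − 897.26)/42.88 = 1.906; ½·erfc(1.906) = 0.003514.
C = 1050 × 0.003514 = 3.69 mg/L.

3.69 mg/L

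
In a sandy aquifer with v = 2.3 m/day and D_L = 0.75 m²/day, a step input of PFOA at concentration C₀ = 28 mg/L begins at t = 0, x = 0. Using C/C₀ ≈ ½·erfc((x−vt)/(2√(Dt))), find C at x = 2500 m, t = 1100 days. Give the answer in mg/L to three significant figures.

For a continuous step input, C/C₀ ≈ ½·erfc((x−vt)/(2√(Dt))).
vt = 2.3 × 1100 = 2530 m and 2√(Dt) = 2√(0.75 × 1100) = 57.45 m.
Argument (x−vt)/(2√(Dt)) = (2500 − 2530)/57.45 = -0.5222; ½·erfc(-0.5222) = 0.7699.
C = 28 × 0.7699 = 21.6 mg/L.

21.6 mg/L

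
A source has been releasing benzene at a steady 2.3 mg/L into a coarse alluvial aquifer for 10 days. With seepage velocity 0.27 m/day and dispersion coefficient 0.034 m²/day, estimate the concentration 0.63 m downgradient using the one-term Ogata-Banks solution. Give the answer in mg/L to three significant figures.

For a continuous step input, C/C₀ ≈ ½·erfc((x−vt)/(2√(Dt))).
vt = 0.27 × 10 = 2.7 m and 2√(Dt) = 2√(0.034 × 10) = 1.166 m.
Argument (x−vt)/(2√(Dt)) = (0.63 − 2.7)/1.166 = -1.775; ½·erfc(-1.775) = 0.9940.
C = 2.3 × 0.9940 = 2.29 mg/L.

2.29 mg/L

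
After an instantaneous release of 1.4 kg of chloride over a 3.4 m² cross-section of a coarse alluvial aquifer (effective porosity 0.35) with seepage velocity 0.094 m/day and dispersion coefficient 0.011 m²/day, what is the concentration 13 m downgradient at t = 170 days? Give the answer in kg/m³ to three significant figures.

For an instantaneous plane source, C(x,t) = M/(n_e·A·√(4πDt)) · exp(−(x−vt)²/(4Dt)), with n_e·A the pore (flow) area.
Plume center vt = 0.094 × 170 = 15.98 m, so the well at 13 m is 2.98 m upgradient of the peak.
√(4πDt) = 4.848 m, giving peak height M/(n_e·A·√(4πDt)) = 1.4/(0.35 × 3.4 × 4.848) = 0.2427 kg/m³.
(x−vt)²/(4Dt) = (-2.98)²/(4 × 0.011 × 170) = 1.187; exp(−1.187) = 0.3051.
C = 0.2427 × 0.3051 = 0.0740 kg/m³.

0.0740 kg/m³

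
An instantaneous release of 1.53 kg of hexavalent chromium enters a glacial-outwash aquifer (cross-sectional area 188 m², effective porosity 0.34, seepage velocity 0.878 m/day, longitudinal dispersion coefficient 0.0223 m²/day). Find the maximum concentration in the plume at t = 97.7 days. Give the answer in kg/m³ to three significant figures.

0.00457 kg/m³

The peak of an instantaneous 1D plume sits at x = vt; there the Gaussian factor is 1 and C_max = M/(n_e·A·√(4πDt)), where n_e·A is the pore area the mass is dissolved in.
√(4πDt) = √(4π × 0.0223 × 97.7) = 5.232 m, so C_max = 1.53/(0.34 × 188 × 5.232) = 0.00457 kg/m³.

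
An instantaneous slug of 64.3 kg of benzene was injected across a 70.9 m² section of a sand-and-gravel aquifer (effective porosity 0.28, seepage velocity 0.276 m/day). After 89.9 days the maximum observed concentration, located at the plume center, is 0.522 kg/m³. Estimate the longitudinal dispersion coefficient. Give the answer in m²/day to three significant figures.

0.0341 m²/day

At the plume center C_max = M/(n_e·A·√(4πDt)), so D = M²/(4πt·(n_e·A·C_max)²).
n_e·A·C_max = 0.28 × 70.9 × 0.522 = 10.36 kg/m.
D = 64.3²/(4π × 89.9 × 10.36²) = 0.0341 m²/day.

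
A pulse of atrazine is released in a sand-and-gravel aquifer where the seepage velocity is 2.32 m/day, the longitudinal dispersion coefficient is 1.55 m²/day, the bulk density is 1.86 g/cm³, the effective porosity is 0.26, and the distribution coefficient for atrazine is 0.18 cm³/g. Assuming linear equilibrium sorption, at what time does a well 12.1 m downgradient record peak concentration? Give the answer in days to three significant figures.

Retardation factor R = 1 + ρ_b·K_d/n = 1 + 1.86 × 0.18/0.26 = 2.288.
Sorption retards both mechanisms: v_R = v/R = 1.014 m/day, D_R = D/R = 0.6774 m²/day.
Peak time from v_R²t² + 2D_R t − x² = 0: t = (√(D_R² + v_R²x²) − D_R)/v_R².
√(D_R² + v_R²x²) = √(0.6774² + 1.014² × 12.1²) = 12.29; v_R² = 1.028.
t = (12.29 − 0.6774)/1.028 = 11.3 days.

11.3 days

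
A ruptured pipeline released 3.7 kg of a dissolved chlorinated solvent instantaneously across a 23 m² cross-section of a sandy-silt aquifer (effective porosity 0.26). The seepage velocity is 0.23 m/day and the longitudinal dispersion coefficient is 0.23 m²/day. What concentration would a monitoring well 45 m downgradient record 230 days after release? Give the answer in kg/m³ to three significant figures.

For an instantaneous plane source, C(x,t) = M/(n_e·A·√(4πDt)) · exp(−(x−vt)²/(4Dt)), with n_e·A the pore (flow) area.
Plume center vt = 0.23 × 230 = 52.9 m, so the well at 45 m is 7.9 m upgradient of the peak.
√(4πDt) = 25.78 m, giving peak height M/(n_e·A·√(4πDt)) = 3.7/(0.26 × 23 × 25.78) = 0.02400 kg/m³.
(x−vt)²/(4Dt) = (-7.9)²/(4 × 0.23 × 230) = 0.2949; exp(−0.2949) = 0.7446.
C = 0.02400 × 0.7446 = 0.0179 kg/m³.

0.0179 kg/m³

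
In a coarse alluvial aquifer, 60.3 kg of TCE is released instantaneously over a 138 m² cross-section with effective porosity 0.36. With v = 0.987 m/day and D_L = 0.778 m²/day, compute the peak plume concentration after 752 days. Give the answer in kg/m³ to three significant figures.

The peak of an instantaneous 1D plume sits at x = vt; there the Gaussian factor is 1 and C_max = M/(n_e·A·√(4πDt)), where n_e·A is the pore area the mass is dissolved in.
√(4πDt) = √(4π × 0.778 × 752) = 85.74 m, so C_max = 60.3/(0.36 × 138 × 85.74) = 0.0142 kg/m³.

0.0142 kg/m³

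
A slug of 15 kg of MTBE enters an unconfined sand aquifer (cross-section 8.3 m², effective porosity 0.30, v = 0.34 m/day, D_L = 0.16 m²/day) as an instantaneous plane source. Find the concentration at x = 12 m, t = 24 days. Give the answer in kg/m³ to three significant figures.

For an instantaneous plane source, C(x,t) = M/(n_e·A·√(4πDt)) · exp(−(x−vt)²/(4Dt)), with n_e·A the pore (flow) area.
Plume center vt = 0.34 × 24 = 8.16 m, so the well at 12 m is 3.84 m downgradient of the peak.
√(4πDt) = 6.947 m, giving peak height M/(n_e·A·√(4πDt)) = 15/(0.30 × 8.3 × 6.947) = 0.8672 kg/m³.
(x−vt)²/(4Dt) = (3.84)²/(4 × 0.16 × 24) = 0.9600; exp(−0.9600) = 0.3829.
C = 0.8672 × 0.3829 = 0.332 kg/m³.

0.332 kg/m³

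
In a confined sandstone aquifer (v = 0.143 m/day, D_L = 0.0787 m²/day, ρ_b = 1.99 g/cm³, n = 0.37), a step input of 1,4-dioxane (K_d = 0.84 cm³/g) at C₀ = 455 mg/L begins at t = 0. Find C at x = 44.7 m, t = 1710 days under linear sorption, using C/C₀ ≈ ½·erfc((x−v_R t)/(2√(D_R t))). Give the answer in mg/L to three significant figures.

218 mg/L

Retardation factor R = 1 + ρ_b·K_d/n = 1 + 1.99 × 0.84/0.37 = 5.518.
Sorption retards both mechanisms: v_R = v/R = 0.02592 m/day, D_R = D/R = 0.01426 m²/day.
v_R·t = 0.02592 × 1710 = 44.3232 m; 2√(D_R t) = 9.876 m; argument = (44.7 − 44.3232)/9.876 = 0.03815.
C = C₀ × ½·erfc(0.03815) = 455 × 0.4785 = 218 mg/L.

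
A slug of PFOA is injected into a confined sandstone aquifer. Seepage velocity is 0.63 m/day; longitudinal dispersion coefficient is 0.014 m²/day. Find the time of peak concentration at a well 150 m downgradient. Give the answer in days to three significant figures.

For the 1D instantaneous-source solution, setting ∂C/∂t = 0 at fixed x gives v²t² + 2Dt − x² = 0, so t = (√(D² + v²x²) − D)/v².
√(D² + v²x²) = √(0.014² + 0.63² × 150²) = 94.50; v² = 0.3969.
t = (94.50 − 0.014)/0.3969 = 238 days (vs. the pure-advection estimate x/v = 238 d).

238 days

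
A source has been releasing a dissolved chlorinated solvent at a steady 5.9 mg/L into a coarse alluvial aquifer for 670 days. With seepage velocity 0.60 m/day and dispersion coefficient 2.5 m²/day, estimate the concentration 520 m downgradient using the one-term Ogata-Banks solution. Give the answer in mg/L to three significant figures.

For a continuous step input, C/C₀ ≈ ½·erfc((x−vt)/(2√(Dt))).
vt = 0.60 × 670 = 402 m and 2√(Dt) = 2√(2.5 × 670) = 81.85 m.
Argument (x−vt)/(2√(Dt)) = (520 − 402)/81.85 = 1.442; ½·erfc(1.442) = 0.02071.
C = 5.9 × 0.02071 = 0.122 mg/L.

0.122 mg/L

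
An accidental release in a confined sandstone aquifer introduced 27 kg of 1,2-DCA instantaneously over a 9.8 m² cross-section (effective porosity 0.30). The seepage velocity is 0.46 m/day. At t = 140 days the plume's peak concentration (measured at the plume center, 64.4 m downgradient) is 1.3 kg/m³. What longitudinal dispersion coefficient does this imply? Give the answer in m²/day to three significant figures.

0.0284 m²/day

At the plume center C_max = M/(n_e·A·√(4πDt)), so D = M²/(4πt·(n_e·A·C_max)²).
n_e·A·C_max = 0.30 × 9.8 × 1.3 = 3.822 kg/m.
D = 27²/(4π × 140 × 3.822²) = 0.0284 m²/day.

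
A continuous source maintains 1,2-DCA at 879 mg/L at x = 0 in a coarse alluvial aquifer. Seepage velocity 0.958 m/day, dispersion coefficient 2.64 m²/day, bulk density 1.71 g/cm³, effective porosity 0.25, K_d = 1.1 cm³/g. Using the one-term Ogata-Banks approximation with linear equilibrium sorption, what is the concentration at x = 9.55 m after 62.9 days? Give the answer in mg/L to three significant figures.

304 mg/L

Retardation factor R = 1 + ρ_b·K_d/n = 1 + 1.71 × 1.1/0.25 = 8.524.
Sorption retards both mechanisms: v_R = v/R = 0.1124 m/day, D_R = D/R = 0.3097 m²/day.
v_R·t = 0.1124 × 62.9 = 7.06996 m; 2√(D_R t) = 8.827 m; argument = (9.55 − 7.06996)/8.827 = 0.2810.
C = C₀ × ½·erfc(0.2810) = 879 × 0.3455 = 304 mg/L.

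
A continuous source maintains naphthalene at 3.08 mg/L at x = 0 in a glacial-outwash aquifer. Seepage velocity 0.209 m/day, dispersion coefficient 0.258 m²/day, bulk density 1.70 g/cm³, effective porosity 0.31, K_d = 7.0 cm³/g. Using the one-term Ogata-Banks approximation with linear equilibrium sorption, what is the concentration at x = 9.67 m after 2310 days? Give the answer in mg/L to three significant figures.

2.10 mg/L

Retardation factor R = 1 + ρ_b·K_d/n = 1 + 1.70 × 7.0/0.31 = 39.39.
Sorption retards both mechanisms: v_R = v/R = 0.005306 m/day, D_R = D/R = 0.006550 m²/day.
v_R·t = 0.005306 × 2310 = 12.25686 m; 2√(D_R t) = 7.780 m; argument = (9.67 − 12.25686)/7.780 = -0.3325.
C = C₀ × ½·erfc(-0.3325) = 3.08 × 0.6809 = 2.10 mg/L.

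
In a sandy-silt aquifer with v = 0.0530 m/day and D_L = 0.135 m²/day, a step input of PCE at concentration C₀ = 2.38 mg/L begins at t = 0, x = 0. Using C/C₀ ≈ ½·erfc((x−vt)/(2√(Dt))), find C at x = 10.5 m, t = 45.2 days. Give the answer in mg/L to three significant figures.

For a continuous step input, C/C₀ ≈ ½·erfc((x−vt)/(2√(Dt))).
vt = 0.0530 × 45.2 = 2.3956 m and 2√(Dt) = 2√(0.135 × 45.2) = 4.940 m.
Argument (x−vt)/(2√(Dt)) = (10.5 − 2.3956)/4.940 = 1.641; ½·erfc(1.641) = 0.01015.
C = 2.38 × 0.01015 = 0.0242 mg/L.

0.0242 mg/L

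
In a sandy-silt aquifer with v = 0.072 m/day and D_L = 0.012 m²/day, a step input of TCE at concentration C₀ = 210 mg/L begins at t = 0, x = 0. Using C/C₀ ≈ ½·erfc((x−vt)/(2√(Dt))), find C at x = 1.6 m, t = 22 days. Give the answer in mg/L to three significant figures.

For a continuous step input, C/C₀ ≈ ½·erfc((x−vt)/(2√(Dt))).
vt = 0.072 × 22 = 1.584 m and 2√(Dt) = 2√(0.012 × 22) = 1.028 m.
Argument (x−vt)/(2√(Dt)) = (1.6 − 1.584)/1.028 = 0.01556; ½·erfc(0.01556) = 0.4912.
C = 210 × 0.4912 = 103 mg/L.

103 mg/L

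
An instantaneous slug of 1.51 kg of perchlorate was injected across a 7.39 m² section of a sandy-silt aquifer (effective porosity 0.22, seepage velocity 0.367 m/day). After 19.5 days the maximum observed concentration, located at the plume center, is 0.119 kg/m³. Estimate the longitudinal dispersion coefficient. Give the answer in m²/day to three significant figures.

At the plume center C_max = M/(n_e·A·√(4πDt)), so D = M²/(4πt·(n_e·A·C_max)²).
n_e·A·C_max = 0.22 × 7.39 × 0.119 = 0.1935 kg/m.
D = 1.51²/(4π × 19.5 × 0.1935²) = 0.249 m²/day.

0.249 m²/day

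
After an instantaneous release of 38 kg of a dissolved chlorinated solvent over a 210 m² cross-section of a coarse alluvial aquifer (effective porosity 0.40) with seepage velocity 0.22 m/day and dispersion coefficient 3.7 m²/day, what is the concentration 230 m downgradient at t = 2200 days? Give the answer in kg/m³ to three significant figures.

0.000195 kg/m³

For an instantaneous plane source, C(x,t) = M/(n_e·A·√(4πDt)) · exp(−(x−vt)²/(4Dt)), with n_e·A the pore (flow) area.
Plume center vt = 0.22 × 2200 = 484 m, so the well at 230 m is 254 m upgradient of the peak.
√(4πDt) = 319.8 m, giving peak height M/(n_e·A·√(4πDt)) = 38/(0.40 × 210 × 319.8) = 0.001415 kg/m³.
(x−vt)²/(4Dt) = (-254)²/(4 × 3.7 × 2200) = 1.981; exp(−1.981) = 0.1379.
C = 0.001415 × 0.1379 = 0.000195 kg/m³.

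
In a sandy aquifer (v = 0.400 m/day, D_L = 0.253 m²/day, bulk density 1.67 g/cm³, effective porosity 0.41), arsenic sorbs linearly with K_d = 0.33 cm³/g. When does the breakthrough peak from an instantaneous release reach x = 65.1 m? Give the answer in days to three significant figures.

Retardation factor R = 1 + ρ_b·K_d/n = 1 + 1.67 × 0.33/0.41 = 2.344.
Sorption retards both mechanisms: v_R = v/R = 0.1706 m/day, D_R = D/R = 0.1079 m²/day.
Peak time from v_R²t² + 2D_R t − x² = 0: t = (√(D_R² + v_R²x²) − D_R)/v_R².
√(D_R² + v_R²x²) = √(0.1079² + 0.1706² × 65.1²) = 11.11; v_R² = 0.02910.
t = (11.11 − 0.1079)/0.02910 = 378 days.

378 days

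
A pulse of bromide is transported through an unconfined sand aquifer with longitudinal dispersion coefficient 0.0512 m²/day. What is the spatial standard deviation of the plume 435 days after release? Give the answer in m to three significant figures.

Dispersive spreading gives a Gaussian with σ² = 2Dt; advection only shifts the center.
σ = √(2 × 0.0512 × 435) = 6.67 m.

6.67 m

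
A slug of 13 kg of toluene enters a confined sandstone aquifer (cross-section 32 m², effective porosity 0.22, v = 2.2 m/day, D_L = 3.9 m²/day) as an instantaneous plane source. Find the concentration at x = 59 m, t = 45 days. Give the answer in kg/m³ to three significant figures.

For an instantaneous plane source, C(x,t) = M/(n_e·A·√(4πDt)) · exp(−(x−vt)²/(4Dt)), with n_e·A the pore (flow) area.
Plume center vt = 2.2 × 45 = 99 m, so the well at 59 m is 40 m upgradient of the peak.
√(4πDt) = 46.96 m, giving peak height M/(n_e·A·√(4πDt)) = 13/(0.22 × 32 × 46.96) = 0.03932 kg/m³.
(x−vt)²/(4Dt) = (-40)²/(4 × 3.9 × 45) = 2.279; exp(−2.279) = 0.1024.
C = 0.03932 × 0.1024 = 0.00403 kg/m³.

0.00403 kg/m³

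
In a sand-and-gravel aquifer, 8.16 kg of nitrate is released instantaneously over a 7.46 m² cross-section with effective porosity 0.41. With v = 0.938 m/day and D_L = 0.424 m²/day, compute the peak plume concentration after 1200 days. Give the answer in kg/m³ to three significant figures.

The peak of an instantaneous 1D plume sits at x = vt; there the Gaussian factor is 1 and C_max = M/(n_e·A·√(4πDt)), where n_e·A is the pore area the mass is dissolved in.
√(4πDt) = √(4π × 0.424 × 1200) = 79.96 m, so C_max = 8.16/(0.41 × 7.46 × 79.96) = 0.0334 kg/m³.

0.0334 kg/m³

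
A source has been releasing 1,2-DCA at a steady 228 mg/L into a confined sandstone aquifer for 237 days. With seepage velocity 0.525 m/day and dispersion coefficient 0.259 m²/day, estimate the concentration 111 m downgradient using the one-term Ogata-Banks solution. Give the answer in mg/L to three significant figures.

For a continuous step input, C/C₀ ≈ ½·erfc((x−vt)/(2√(Dt))).
vt = 0.525 × 237 = 124.425 m and 2√(Dt) = 2√(0.259 × 237) = 15.67 m.
Argument (x−vt)/(2√(Dt)) = (111 − 124.425)/15.67 = -0.8567; ½·erfc(-0.8567) = 0.8872.
C = 228 × 0.8872 = 202 mg/L.

202 mg/L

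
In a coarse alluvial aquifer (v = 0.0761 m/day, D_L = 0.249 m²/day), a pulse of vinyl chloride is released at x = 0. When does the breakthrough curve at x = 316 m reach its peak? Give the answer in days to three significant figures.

For the 1D instantaneous-source solution, setting ∂C/∂t = 0 at fixed x gives v²t² + 2Dt − x² = 0, so t = (√(D² + v²x²) − D)/v².
√(D² + v²x²) = √(0.249² + 0.0761² × 316²) = 24.05; v² = 0.00579121.
t = (24.05 − 0.249)/0.00579121 = 4110 days (vs. the pure-advection estimate x/v = 4150 d).

4110 days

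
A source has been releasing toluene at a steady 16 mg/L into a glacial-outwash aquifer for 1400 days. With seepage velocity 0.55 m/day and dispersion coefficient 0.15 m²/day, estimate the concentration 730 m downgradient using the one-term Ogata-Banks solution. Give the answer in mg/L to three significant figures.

15.6 mg/L

For a continuous step input, C/C₀ ≈ ½·erfc((x−vt)/(2√(Dt))).
vt = 0.55 × 1400 = 770 m and 2√(Dt) = 2√(0.15 × 1400) = 28.98 m.
Argument (x−vt)/(2√(Dt)) = (730 − 770)/28.98 = -1.380; ½·erfc(-1.380) = 0.9745.
C = 16 × 0.9745 = 15.6 mg/L.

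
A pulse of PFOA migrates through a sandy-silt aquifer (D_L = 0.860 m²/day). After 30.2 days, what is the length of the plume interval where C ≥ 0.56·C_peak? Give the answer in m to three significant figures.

The plume is Gaussian with σ = √(2Dt) = √(2 × 0.860 × 30.2) = 7.207 m.
C/C_peak = exp(−Δx²/(2σ²)) = 0.56 ⇒ Δx = σ·√(−2 ln 0.56) = 7.207 × 1.077 = 7.762 m.
Width = 2Δx = 15.5 m.

15.5 m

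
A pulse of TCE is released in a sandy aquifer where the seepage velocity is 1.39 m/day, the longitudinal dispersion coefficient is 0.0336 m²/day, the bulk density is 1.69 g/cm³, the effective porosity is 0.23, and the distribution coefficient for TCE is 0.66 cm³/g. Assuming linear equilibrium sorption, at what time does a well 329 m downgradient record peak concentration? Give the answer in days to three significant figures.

Retardation factor R = 1 + ρ_b·K_d/n = 1 + 1.69 × 0.66/0.23 = 5.850.
Sorption retards both mechanisms: v_R = v/R = 0.2376 m/day, D_R = D/R = 0.005744 m²/day.
Peak time from v_R²t² + 2D_R t − x² = 0: t = (√(D_R² + v_R²x²) − D_R)/v_R².
√(D_R² + v_R²x²) = √(0.005744² + 0.2376² × 329²) = 78.17; v_R² = 0.05645.
t = (78.17 − 0.005744)/0.05645 = 1380 days.

1380 days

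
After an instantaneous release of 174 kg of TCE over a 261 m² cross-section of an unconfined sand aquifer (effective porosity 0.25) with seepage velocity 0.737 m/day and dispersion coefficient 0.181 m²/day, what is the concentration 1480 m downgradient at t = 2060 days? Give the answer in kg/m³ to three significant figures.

For an instantaneous plane source, C(x,t) = M/(n_e·A·√(4πDt)) · exp(−(x−vt)²/(4Dt)), with n_e·A the pore (flow) area.
Plume center vt = 0.737 × 2060 = 1518.22 m, so the well at 1480 m is 38.22 m upgradient of the peak.
√(4πDt) = 68.45 m, giving peak height M/(n_e·A·√(4πDt)) = 174/(0.25 × 261 × 68.45) = 0.03896 kg/m³.
(x−vt)²/(4Dt) = (-38.22)²/(4 × 0.181 × 2060) = 0.9794; exp(−0.9794) = 0.3755.
C = 0.03896 × 0.3755 = 0.0146 kg/m³.

0.0146 kg/m³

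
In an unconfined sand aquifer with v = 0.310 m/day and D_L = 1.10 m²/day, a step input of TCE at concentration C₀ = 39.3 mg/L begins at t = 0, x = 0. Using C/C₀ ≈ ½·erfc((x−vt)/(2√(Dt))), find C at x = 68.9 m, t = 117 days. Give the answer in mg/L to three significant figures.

0.825 mg/L

For a continuous step input, C/C₀ ≈ ½·erfc((x−vt)/(2√(Dt))).
vt = 0.310 × 117 = 36.27 m and 2√(Dt) = 2√(1.10 × 117) = 22.69 m.
Argument (x−vt)/(2√(Dt)) = (68.9 − 36.27)/22.69 = 1.438; ½·erfc(1.438) = 0.02099.
C = 39.3 × 0.02099 = 0.825 mg/L.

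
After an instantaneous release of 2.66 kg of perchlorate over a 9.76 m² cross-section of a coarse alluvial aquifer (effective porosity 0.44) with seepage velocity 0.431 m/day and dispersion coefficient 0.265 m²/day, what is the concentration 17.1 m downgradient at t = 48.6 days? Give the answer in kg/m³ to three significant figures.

0.0365 kg/m³

For an instantaneous plane source, C(x,t) = M/(n_e·A·√(4πDt)) · exp(−(x−vt)²/(4Dt)), with n_e·A the pore (flow) area.
Plume center vt = 0.431 × 48.6 = 20.9466 m, so the well at 17.1 m is 3.8466 m upgradient of the peak.
√(4πDt) = 12.72 m, giving peak height M/(n_e·A·√(4πDt)) = 2.66/(0.44 × 9.76 × 12.72) = 0.04870 kg/m³.
(x−vt)²/(4Dt) = (-3.8466)²/(4 × 0.265 × 48.6) = 0.2872; exp(−0.2872) = 0.7504.
C = 0.04870 × 0.7504 = 0.0365 kg/m³.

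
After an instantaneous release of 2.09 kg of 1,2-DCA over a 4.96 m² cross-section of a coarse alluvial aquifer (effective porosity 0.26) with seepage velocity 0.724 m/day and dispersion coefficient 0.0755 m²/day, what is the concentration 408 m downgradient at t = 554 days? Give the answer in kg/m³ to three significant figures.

0.0532 kg/m³

For an instantaneous plane source, C(x,t) = M/(n_e·A·√(4πDt)) · exp(−(x−vt)²/(4Dt)), with n_e·A the pore (flow) area.
Plume center vt = 0.724 × 554 = 401.096 m, so the well at 408 m is 6.904 m downgradient of the peak.
√(4πDt) = 22.93 m, giving peak height M/(n_e·A·√(4πDt)) = 2.09/(0.26 × 4.96 × 22.93) = 0.07068 kg/m³.
(x−vt)²/(4Dt) = (6.904)²/(4 × 0.0755 × 554) = 0.2849; exp(−0.2849) = 0.7521.
C = 0.07068 × 0.7521 = 0.0532 kg/m³.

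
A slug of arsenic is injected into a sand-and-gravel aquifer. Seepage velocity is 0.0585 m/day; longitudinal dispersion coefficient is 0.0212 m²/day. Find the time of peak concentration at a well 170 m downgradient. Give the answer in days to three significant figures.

For the 1D instantaneous-source solution, setting ∂C/∂t = 0 at fixed x gives v²t² + 2Dt − x² = 0, so t = (√(D² + v²x²) − D)/v².
√(D² + v²x²) = √(0.0212² + 0.0585² × 170²) = 9.945; v² = 0.00342225.
t = (9.945 − 0.0212)/0.00342225 = 2900 days (vs. the pure-advection estimate x/v = 2910 d).

2900 days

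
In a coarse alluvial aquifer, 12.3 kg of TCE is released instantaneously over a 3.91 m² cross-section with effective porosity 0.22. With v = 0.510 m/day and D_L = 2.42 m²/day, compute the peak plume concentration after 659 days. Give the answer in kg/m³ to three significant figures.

0.101 kg/m³

The peak of an instantaneous 1D plume sits at x = vt; there the Gaussian factor is 1 and C_max = M/(n_e·A·√(4πDt)), where n_e·A is the pore area the mass is dissolved in.
√(4πDt) = √(4π × 2.42 × 659) = 141.6 m, so C_max = 12.3/(0.22 × 3.91 × 141.6) = 0.101 kg/m³.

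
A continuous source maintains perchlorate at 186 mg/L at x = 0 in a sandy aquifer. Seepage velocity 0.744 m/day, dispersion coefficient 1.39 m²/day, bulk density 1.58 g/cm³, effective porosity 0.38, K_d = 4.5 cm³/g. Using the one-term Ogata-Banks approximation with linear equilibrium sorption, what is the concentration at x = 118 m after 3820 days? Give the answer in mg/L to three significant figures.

162 mg/L

Retardation factor R = 1 + ρ_b·K_d/n = 1 + 1.58 × 4.5/0.38 = 19.71.
Sorption retards both mechanisms: v_R = v/R = 0.03775 m/day, D_R = D/R = 0.07052 m²/day.
v_R·t = 0.03775 × 3820 = 144.205 m; 2√(D_R t) = 32.83 m; argument = (118 − 144.205)/32.83 = -0.7982.
C = C₀ × ½·erfc(-0.7982) = 186 × 0.8705 = 162 mg/L.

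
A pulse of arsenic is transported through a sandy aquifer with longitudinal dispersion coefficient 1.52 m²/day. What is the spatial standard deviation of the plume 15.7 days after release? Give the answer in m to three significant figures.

Dispersive spreading gives a Gaussian with σ² = 2Dt; advection only shifts the center.
σ = √(2 × 1.52 × 15.7) = 6.91 m.

6.91 m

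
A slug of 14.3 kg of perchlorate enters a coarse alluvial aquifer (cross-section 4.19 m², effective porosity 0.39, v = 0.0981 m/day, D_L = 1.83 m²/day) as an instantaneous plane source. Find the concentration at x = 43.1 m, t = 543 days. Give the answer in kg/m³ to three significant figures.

0.0763 kg/m³

For an instantaneous plane source, C(x,t) = M/(n_e·A·√(4πDt)) · exp(−(x−vt)²/(4Dt)), with n_e·A the pore (flow) area.
Plume center vt = 0.0981 × 543 = 53.2683 m, so the well at 43.1 m is 10.1683 m upgradient of the peak.
√(4πDt) = 111.7 m, giving peak height M/(n_e·A·√(4πDt)) = 14.3/(0.39 × 4.19 × 111.7) = 0.07834 kg/m³.
(x−vt)²/(4Dt) = (-10.1683)²/(4 × 1.83 × 543) = 0.02601; exp(−0.02601) = 0.9743.
C = 0.07834 × 0.9743 = 0.0763 kg/m³.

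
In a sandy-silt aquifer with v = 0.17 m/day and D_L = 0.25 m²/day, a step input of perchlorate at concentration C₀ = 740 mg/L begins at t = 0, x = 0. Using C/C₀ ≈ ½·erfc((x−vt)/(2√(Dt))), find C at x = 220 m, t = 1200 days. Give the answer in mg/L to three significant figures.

190 mg/L

For a continuous step input, C/C₀ ≈ ½·erfc((x−vt)/(2√(Dt))).
vt = 0.17 × 1200 = 204 m and 2√(Dt) = 2√(0.25 × 1200) = 34.64 m.
Argument (x−vt)/(2√(Dt)) = (220 − 204)/34.64 = 0.4619; ½·erfc(0.4619) = 0.2568.
C = 740 × 0.2568 = 190 mg/L.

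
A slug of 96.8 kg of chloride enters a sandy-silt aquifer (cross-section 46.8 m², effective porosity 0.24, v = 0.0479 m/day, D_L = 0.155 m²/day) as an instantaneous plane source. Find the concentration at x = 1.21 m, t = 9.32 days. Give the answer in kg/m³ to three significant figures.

For an instantaneous plane source, C(x,t) = M/(n_e·A·√(4πDt)) · exp(−(x−vt)²/(4Dt)), with n_e·A the pore (flow) area.
Plume center vt = 0.0479 × 9.32 = 0.446428 m, so the well at 1.21 m is 0.763572 m downgradient of the peak.
√(4πDt) = 4.261 m, giving peak height M/(n_e·A·√(4πDt)) = 96.8/(0.24 × 46.8 × 4.261) = 2.023 kg/m³.
(x−vt)²/(4Dt) = (0.763572)²/(4 × 0.155 × 9.32) = 0.1009; exp(−0.1009) = 0.9040.
C = 2.023 × 0.9040 = 1.83 kg/m³.

1.83 kg/m³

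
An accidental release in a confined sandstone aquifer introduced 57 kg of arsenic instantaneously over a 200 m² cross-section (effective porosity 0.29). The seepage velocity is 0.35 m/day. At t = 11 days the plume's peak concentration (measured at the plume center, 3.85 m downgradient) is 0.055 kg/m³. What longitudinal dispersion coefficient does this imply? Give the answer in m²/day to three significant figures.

2.31 m²/day

At the plume center C_max = M/(n_e·A·√(4πDt)), so D = M²/(4πt·(n_e·A·C_max)²).
n_e·A·C_max = 0.29 × 200 × 0.055 = 3.190 kg/m.
D = 57²/(4π × 11 × 3.190²) = 2.31 m²/day.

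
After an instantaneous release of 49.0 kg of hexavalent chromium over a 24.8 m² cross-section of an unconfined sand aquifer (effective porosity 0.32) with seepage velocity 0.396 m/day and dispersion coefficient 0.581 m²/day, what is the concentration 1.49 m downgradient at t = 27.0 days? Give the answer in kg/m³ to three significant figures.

For an instantaneous plane source, C(x,t) = M/(n_e·A·√(4πDt)) · exp(−(x−vt)²/(4Dt)), with n_e·A the pore (flow) area.
Plume center vt = 0.396 × 27.0 = 10.692 m, so the well at 1.49 m is 9.202 m upgradient of the peak.
√(4πDt) = 14.04 m, giving peak height M/(n_e·A·√(4πDt)) = 49.0/(0.32 × 24.8 × 14.04) = 0.4398 kg/m³.
(x−vt)²/(4Dt) = (-9.202)²/(4 × 0.581 × 27.0) = 1.349; exp(−1.349) = 0.2595.
C = 0.4398 × 0.2595 = 0.114 kg/m³.

0.114 kg/m³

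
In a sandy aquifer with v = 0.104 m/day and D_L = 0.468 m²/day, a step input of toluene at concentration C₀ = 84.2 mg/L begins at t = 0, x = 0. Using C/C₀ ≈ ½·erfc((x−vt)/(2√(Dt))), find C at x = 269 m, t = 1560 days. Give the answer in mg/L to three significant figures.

For a continuous step input, C/C₀ ≈ ½·erfc((x−vt)/(2√(Dt))).
vt = 0.104 × 1560 = 162.24 m and 2√(Dt) = 2√(0.468 × 1560) = 54.04 m.
Argument (x−vt)/(2√(Dt)) = (269 − 162.24)/54.04 = 1.976; ½·erfc(1.976) = 0.002599.
C = 84.2 × 0.002599 = 0.219 mg/L.

0.219 mg/L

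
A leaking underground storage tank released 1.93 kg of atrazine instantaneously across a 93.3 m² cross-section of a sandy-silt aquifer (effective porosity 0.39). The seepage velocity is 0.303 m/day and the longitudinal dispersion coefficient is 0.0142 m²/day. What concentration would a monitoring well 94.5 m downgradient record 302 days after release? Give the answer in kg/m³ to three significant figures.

For an instantaneous plane source, C(x,t) = M/(n_e·A·√(4πDt)) · exp(−(x−vt)²/(4Dt)), with n_e·A the pore (flow) area.
Plume center vt = 0.303 × 302 = 91.506 m, so the well at 94.5 m is 2.994 m downgradient of the peak.
√(4πDt) = 7.341 m, giving peak height M/(n_e·A·√(4πDt)) = 1.93/(0.39 × 93.3 × 7.341) = 0.007225 kg/m³.
(x−vt)²/(4Dt) = (2.994)²/(4 × 0.0142 × 302) = 0.5226; exp(−0.5226) = 0.5930.
C = 0.007225 × 0.5930 = 0.00428 kg/m³.

0.00428 kg/m³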